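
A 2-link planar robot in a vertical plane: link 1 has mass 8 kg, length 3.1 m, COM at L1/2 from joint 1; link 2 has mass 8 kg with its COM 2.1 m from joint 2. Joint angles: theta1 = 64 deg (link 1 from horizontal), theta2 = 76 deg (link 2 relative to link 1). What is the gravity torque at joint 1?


Horizontal distance from joint 1 to link-1 COM:
  x_c1 = (L1/2)*cos(t1) = 1.55 * 0.4384 = 0.6795 m
Horizontal distance from joint 1 to link-2 COM:
  x_c2 = L1*cos(t1) + Lc2*cos(t1+t2)
       = 3.1*0.4384 + 2.1*-0.766 = -0.2497 m
tau1 = m1*g*x_c1 + m2*g*x_c2
     = 8*9.81*0.6795 + 8*9.81*-0.2497
     = 53.3252 + -19.5998
     = 33.7254 Nm


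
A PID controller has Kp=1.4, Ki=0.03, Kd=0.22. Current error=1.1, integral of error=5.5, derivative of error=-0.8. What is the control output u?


u = Kp*e + Ki*int(e) + Kd*de/dt
= 1.4*1.1 + 0.03*5.5 + 0.22*(-0.8)
= 1.54 + 0.165 + -0.176
= 1.529


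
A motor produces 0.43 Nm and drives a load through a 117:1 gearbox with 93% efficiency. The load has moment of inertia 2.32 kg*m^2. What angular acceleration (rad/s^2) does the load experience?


tau_out = tau_motor * N * eta
= 0.43 * 117 * 0.93 = 46.7883 Nm
alpha = tau_out / I = 46.7883 / 2.32
= 20.1674 rad/s^2


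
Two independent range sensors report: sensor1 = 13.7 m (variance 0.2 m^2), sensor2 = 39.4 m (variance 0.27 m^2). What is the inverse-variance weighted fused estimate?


w1 = (1/var1) / (1/var1 + 1/var2)
   = 5.0 / (5.0 + 3.7037) = 0.5745
w2 = 1 - w1 = 0.4255
fused = w1*s1 + w2*s2 = 7.8702 + 16.766
= 24.6362 m


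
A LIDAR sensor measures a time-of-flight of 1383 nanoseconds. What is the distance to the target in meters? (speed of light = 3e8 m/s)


tof = 1383 ns = 1.383e-06 s
dist = c * tof / 2
= 3e8 * 1.383e-06 / 2
= 207.45 m


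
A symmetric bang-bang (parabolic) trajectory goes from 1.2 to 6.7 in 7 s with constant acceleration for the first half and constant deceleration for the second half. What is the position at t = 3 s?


Symmetric rest-to-rest: each phase covers (pf-p0)/2 in time T/2. 0.5*a*(T/2)^2 = (pf-p0)/2 => a = 4*(pf-p0)/T^2
a = 4*(6.7-1.2)/7^2 = 0.449
t = 3 is in the acceleration phase (t <= T/2).
p = p0 + 0.5*a*t^2 = 1.2 + 0.5*0.449*3^2
= 3.2204


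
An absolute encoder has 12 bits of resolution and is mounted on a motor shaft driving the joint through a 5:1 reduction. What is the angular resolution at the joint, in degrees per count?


counts = 2^12 = 4096
effective counts at joint = 4096 * 5 = 20480
resolution = 360 / 20480
= 0.0176 deg/count


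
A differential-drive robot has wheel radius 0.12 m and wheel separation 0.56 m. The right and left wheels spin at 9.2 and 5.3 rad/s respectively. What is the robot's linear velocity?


vR = r*wR = 0.12*9.2 = 1.104 m/s
vL = r*wL = 0.12*5.3 = 0.636 m/s
v = (vR+vL)/2 = 0.87 m/s
omega = (vR-vL)/L = 0.8357 rad/s
linear velocity = 0.87 m/s


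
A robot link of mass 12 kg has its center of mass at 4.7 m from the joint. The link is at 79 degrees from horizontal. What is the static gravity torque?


tau = m*g*L*cos(angle)
= 12 * 9.81 * 4.7 * cos(79 deg)
= 12 * 9.81 * 4.7 * 0.1908
= 105.5716 Nm


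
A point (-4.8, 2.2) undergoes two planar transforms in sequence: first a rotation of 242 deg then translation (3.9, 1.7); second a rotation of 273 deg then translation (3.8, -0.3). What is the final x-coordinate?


After transform 1:
x1 = cos(242)*-4.8 - sin(242)*2.2 + 3.9 = 8.0959
y1 = sin(242)*-4.8 + cos(242)*2.2 + 1.7 = 4.9053
After transform 2:
x2 = cos(273)*8.0959 - sin(273)*4.9053 + 3.8
= 9.1223


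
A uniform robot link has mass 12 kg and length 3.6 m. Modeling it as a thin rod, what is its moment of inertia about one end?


I = (1/3) * m * L^2
= (1/3) * 12 * 3.6^2
= 0.333333 * 12 * 12.96
= 51.84 kg*m^2


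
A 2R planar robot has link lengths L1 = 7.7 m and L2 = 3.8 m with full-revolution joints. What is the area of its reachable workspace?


r_max = L1 + L2 = 11.5 m
r_min = |L1 - L2| = 3.9 m
Area = pi*(r_max^2 - r_min^2)
= pi*(132.25 - 15.21)
= pi * 117.04
= 367.692 m^2


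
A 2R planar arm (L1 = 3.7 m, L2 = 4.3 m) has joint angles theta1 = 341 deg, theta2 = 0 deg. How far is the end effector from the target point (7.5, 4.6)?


End effector via forward kinematics:
x = L1*cos(t1) + L2*cos(t1+t2) = 7.5641
y = L1*sin(t1) + L2*sin(t1+t2) = -2.6045
Distance to target:
d = sqrt((7.5 - 7.5641)^2 + (4.6 - -2.6045)^2)
= sqrt(0.0041 + 51.9055)
= 7.2048 m


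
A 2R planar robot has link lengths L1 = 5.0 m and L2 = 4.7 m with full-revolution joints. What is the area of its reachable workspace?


r_max = L1 + L2 = 9.7 m
r_min = |L1 - L2| = 0.3 m
Area = pi*(r_max^2 - r_min^2)
= pi*(94.09 - 0.09)
= pi * 94.0
= 295.3097 m^2


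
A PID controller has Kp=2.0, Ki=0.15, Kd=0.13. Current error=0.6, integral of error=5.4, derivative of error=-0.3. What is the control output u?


u = Kp*e + Ki*int(e) + Kd*de/dt
= 2.0*0.6 + 0.15*5.4 + 0.13*(-0.3)
= 1.2 + 0.81 + -0.039
= 1.971


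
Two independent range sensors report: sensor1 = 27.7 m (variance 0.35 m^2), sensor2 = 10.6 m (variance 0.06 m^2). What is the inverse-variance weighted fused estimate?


w1 = (1/var1) / (1/var1 + 1/var2)
   = 2.8571 / (2.8571 + 16.6667) = 0.1463
w2 = 1 - w1 = 0.8537
fused = w1*s1 + w2*s2 = 4.0537 + 9.0488
= 13.1024 m


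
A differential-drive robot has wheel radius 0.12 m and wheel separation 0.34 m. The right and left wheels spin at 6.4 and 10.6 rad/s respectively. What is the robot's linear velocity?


vR = r*wR = 0.12*6.4 = 0.768 m/s
vL = r*wL = 0.12*10.6 = 1.272 m/s
v = (vR+vL)/2 = 1.02 m/s
omega = (vR-vL)/L = -1.4824 rad/s
linear velocity = 1.02 m/s


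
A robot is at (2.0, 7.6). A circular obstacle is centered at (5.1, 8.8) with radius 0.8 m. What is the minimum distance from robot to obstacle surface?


center_dist = sqrt((2.0-5.1)^2 + (7.6-8.8)^2)
= sqrt(9.61 + 1.44)
= 3.3242
min_dist = center_dist - radius = 3.3242 - 0.8 = 2.5242 m


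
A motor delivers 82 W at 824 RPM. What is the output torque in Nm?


omega = 824 * 2*pi/60 = 86.2891 rad/s
tau = P / omega = 82 / 86.2891
= 0.9503 Nm


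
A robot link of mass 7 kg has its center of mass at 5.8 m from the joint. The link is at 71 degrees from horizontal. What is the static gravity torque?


tau = m*g*L*cos(angle)
= 7 * 9.81 * 5.8 * cos(71 deg)
= 7 * 9.81 * 5.8 * 0.3256
= 129.6692 Nm


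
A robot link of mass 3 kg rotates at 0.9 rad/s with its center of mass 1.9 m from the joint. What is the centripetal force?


F = m * omega^2 * r
= 3 * 0.9^2 * 1.9
= 3 * 0.81 * 1.9
= 4.617 N


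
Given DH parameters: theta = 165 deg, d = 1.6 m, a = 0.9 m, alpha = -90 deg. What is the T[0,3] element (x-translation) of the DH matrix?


T[0,3] = a * cos(theta)
= 0.9 * cos(165 deg)
= 0.9 * -0.9659
= -0.8693


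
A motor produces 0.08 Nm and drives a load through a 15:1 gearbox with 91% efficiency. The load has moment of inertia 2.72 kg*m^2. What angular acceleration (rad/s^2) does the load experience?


tau_out = tau_motor * N * eta
= 0.08 * 15 * 0.91 = 1.092 Nm
alpha = tau_out / I = 1.092 / 2.72
= 0.4015 rad/s^2


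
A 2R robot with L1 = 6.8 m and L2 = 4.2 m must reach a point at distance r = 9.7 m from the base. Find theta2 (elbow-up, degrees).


cos(theta2) = (r^2 - L1^2 - L2^2) / (2*L1*L2)
cos(theta2) = (94.09 - 46.24 - 17.64) / 57.12
cos(theta2) = 0.528887
theta2 = 58.0697 degrees


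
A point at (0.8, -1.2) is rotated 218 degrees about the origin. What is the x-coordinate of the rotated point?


x' = x*cos(theta) - y*sin(theta)
cos(218 deg) = -0.788, sin(218 deg) = -0.6157
x' = 0.8 * -0.788 - -1.2 * -0.6157
= -0.6304 - 0.7388
= -1.3692


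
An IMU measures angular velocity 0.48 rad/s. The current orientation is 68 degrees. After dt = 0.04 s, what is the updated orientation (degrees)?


delta_theta = w * dt = 0.48 * 0.04 = 0.0192 rad
= 1.1001 deg
theta_new = 68 + 1.1001 = 69.1001 deg


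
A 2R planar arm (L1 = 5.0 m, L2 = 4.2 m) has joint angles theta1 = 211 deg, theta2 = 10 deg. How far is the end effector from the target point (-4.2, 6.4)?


End effector via forward kinematics:
x = L1*cos(t1) + L2*cos(t1+t2) = -7.4556
y = L1*sin(t1) + L2*sin(t1+t2) = -5.3306
Distance to target:
d = sqrt((-4.2 - -7.4556)^2 + (6.4 - -5.3306)^2)
= sqrt(10.599 + 137.6079)
= 12.174 m


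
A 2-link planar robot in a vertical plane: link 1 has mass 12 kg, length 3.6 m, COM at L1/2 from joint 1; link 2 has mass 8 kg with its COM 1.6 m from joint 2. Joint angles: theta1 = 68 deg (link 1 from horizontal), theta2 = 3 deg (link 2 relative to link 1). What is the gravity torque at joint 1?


Horizontal distance from joint 1 to link-1 COM:
  x_c1 = (L1/2)*cos(t1) = 1.8 * 0.3746 = 0.6743 m
Horizontal distance from joint 1 to link-2 COM:
  x_c2 = L1*cos(t1) + Lc2*cos(t1+t2)
       = 3.6*0.3746 + 1.6*0.3256 = 1.8695 m
tau1 = m1*g*x_c1 + m2*g*x_c2
     = 12*9.81*0.6743 + 8*9.81*1.8695
     = 79.3776 + 146.7178
     = 226.0954 Nm


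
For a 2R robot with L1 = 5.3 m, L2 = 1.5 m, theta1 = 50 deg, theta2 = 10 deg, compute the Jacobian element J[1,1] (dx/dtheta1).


J[1,1] = -L1*sin(t1) - L2*sin(t1+t2)
= -5.3*sin(50) - 1.5*sin(60)
= -5.3591


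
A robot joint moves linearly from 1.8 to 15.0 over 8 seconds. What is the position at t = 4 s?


s = t/T = 4/8 = 0.5
p(t) = p0 + (pf-p0)*s
= 1.8 + (15.0 - 1.8) * 0.5
= 8.4


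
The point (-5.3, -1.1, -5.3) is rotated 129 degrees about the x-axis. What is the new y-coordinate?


Rotation about x-axis: y' = y*cos(theta) - z*sin(theta)
= -1.1 * -0.6293 - -5.3 * 0.7771
= 4.8111


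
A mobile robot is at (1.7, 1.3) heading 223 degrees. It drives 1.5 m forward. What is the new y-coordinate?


y_new = y0 + d*sin(theta)
= 1.3 + 1.5*sin(223)
= 1.3 + -1.023
= 0.277


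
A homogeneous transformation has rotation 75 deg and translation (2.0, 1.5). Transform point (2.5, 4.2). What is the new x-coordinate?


x' = cos(theta)*px - sin(theta)*py + tx
= 0.2588*2.5 - 0.9659*4.2 + 2.0
= -1.4098


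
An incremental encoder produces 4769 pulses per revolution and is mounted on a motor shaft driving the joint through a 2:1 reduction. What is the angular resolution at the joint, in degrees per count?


counts per rev = 4769
effective counts at joint = 4769 * 2 = 9538
resolution = 360 / 9538
= 0.0377 deg/count


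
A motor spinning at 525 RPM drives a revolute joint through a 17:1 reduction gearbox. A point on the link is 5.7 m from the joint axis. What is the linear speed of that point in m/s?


omega_motor = 525 * 2*pi/60 = 54.9779 rad/s
omega_joint = omega_motor / 17 = 3.234 rad/s
v = omega_joint * r = 3.234 * 5.7
= 18.4338 m/s


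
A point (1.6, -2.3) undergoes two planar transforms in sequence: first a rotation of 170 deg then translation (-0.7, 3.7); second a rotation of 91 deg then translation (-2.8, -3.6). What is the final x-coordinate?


After transform 1:
x1 = cos(170)*1.6 - sin(170)*-2.3 + -0.7 = -1.8763
y1 = sin(170)*1.6 + cos(170)*-2.3 + 3.7 = 6.2429
After transform 2:
x2 = cos(91)*-1.8763 - sin(91)*6.2429 + -2.8
= -9.0092


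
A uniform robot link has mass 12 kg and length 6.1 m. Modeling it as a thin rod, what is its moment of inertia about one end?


I = (1/3) * m * L^2
= (1/3) * 12 * 6.1^2
= 0.333333 * 12 * 37.21
= 148.84 kg*m^2


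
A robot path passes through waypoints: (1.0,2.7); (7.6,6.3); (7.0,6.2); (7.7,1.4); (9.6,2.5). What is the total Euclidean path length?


Segment lengths:
  seg1 = sqrt((6.6)^2 + (3.6)^2) = 7.518
  seg2 = sqrt((-0.6)^2 + (-0.1)^2) = 0.6083
  seg3 = sqrt((0.7)^2 + (-4.8)^2) = 4.8508
  seg4 = sqrt((1.9)^2 + (1.1)^2) = 2.1954
Total = 15.1725


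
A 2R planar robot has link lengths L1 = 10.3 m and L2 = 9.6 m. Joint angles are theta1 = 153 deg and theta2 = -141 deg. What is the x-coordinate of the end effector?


Convert angles to radians: theta1 = 2.6704, theta2 = -2.4609
x = L1*cos(theta1) + L2*cos(theta1+theta2)
x = -9.1774 + 9.3902
x = 0.2128


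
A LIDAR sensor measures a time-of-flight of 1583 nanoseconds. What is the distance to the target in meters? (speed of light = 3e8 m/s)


tof = 1583 ns = 1.583e-06 s
dist = c * tof / 2
= 3e8 * 1.583e-06 / 2
= 237.45 m


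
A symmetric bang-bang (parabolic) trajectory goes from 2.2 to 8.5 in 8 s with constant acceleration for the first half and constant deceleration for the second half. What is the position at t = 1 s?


Symmetric rest-to-rest: each phase covers (pf-p0)/2 in time T/2. 0.5*a*(T/2)^2 = (pf-p0)/2 => a = 4*(pf-p0)/T^2
a = 4*(8.5-2.2)/8^2 = 0.3937
t = 1 is in the acceleration phase (t <= T/2).
p = p0 + 0.5*a*t^2 = 2.2 + 0.5*0.3937*1^2
= 2.3969


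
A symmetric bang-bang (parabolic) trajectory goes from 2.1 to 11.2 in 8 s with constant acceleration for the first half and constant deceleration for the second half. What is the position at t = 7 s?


Symmetric rest-to-rest: each phase covers (pf-p0)/2 in time T/2. 0.5*a*(T/2)^2 = (pf-p0)/2 => a = 4*(pf-p0)/T^2
a = 4*(11.2-2.1)/8^2 = 0.5687
t = 7 is in the deceleration phase (t > T/2).
p = pf - 0.5*a*(T-t)^2 = 11.2 - 0.5*0.5687*1^2
= 10.9156


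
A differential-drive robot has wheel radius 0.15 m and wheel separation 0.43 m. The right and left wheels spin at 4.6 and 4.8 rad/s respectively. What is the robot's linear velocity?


vR = r*wR = 0.15*4.6 = 0.69 m/s
vL = r*wL = 0.15*4.8 = 0.72 m/s
v = (vR+vL)/2 = 0.705 m/s
omega = (vR-vL)/L = -0.0698 rad/s
linear velocity = 0.705 m/s


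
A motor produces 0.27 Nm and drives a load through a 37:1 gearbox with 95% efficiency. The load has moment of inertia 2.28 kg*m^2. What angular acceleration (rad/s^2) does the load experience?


tau_out = tau_motor * N * eta
= 0.27 * 37 * 0.95 = 9.4905 Nm
alpha = tau_out / I = 9.4905 / 2.28
= 4.1625 rad/s^2


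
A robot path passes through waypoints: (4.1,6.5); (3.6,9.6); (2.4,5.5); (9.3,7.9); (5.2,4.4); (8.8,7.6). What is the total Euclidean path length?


Segment lengths:
  seg1 = sqrt((-0.5)^2 + (3.1)^2) = 3.1401
  seg2 = sqrt((-1.2)^2 + (-4.1)^2) = 4.272
  seg3 = sqrt((6.9)^2 + (2.4)^2) = 7.3055
  seg4 = sqrt((-4.1)^2 + (-3.5)^2) = 5.3907
  seg5 = sqrt((3.6)^2 + (3.2)^2) = 4.8166
Total = 24.9249


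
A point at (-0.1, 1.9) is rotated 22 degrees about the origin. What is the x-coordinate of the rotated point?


x' = x*cos(theta) - y*sin(theta)
cos(22 deg) = 0.9272, sin(22 deg) = 0.3746
x' = -0.1 * 0.9272 - 1.9 * 0.3746
= -0.0927 - 0.7118
= -0.8045


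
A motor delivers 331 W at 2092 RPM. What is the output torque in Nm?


omega = 2092 * 2*pi/60 = 219.0737 rad/s
tau = P / omega = 331 / 219.0737
= 1.5109 Nm


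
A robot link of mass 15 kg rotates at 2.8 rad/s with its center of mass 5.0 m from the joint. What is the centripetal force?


F = m * omega^2 * r
= 15 * 2.8^2 * 5.0
= 15 * 7.84 * 5.0
= 588.0 N


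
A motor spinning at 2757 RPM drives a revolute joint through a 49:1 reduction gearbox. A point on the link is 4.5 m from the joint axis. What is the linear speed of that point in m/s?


omega_motor = 2757 * 2*pi/60 = 288.7124 rad/s
omega_joint = omega_motor / 49 = 5.8921 rad/s
v = omega_joint * r = 5.8921 * 4.5
= 26.5144 m/s


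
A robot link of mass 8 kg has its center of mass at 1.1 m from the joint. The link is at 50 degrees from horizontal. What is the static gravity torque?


tau = m*g*L*cos(angle)
= 8 * 9.81 * 1.1 * cos(50 deg)
= 8 * 9.81 * 1.1 * 0.6428
= 55.4906 Nm


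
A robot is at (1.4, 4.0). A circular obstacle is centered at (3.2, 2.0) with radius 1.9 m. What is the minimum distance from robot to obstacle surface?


center_dist = sqrt((1.4-3.2)^2 + (4.0-2.0)^2)
= sqrt(3.24 + 4.0)
= 2.6907
min_dist = center_dist - radius = 2.6907 - 1.9 = 0.7907 m


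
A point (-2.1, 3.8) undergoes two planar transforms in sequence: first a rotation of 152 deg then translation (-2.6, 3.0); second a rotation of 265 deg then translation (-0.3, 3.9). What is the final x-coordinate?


After transform 1:
x1 = cos(152)*-2.1 - sin(152)*3.8 + -2.6 = -2.5298
y1 = sin(152)*-2.1 + cos(152)*3.8 + 3.0 = -1.3411
After transform 2:
x2 = cos(265)*-2.5298 - sin(265)*-1.3411 + -0.3
= -1.4155


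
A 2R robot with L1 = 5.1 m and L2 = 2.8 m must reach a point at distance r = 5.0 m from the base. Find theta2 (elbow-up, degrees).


cos(theta2) = (r^2 - L1^2 - L2^2) / (2*L1*L2)
cos(theta2) = (25.0 - 26.01 - 7.84) / 28.56
cos(theta2) = -0.309874
theta2 = 108.0516 degrees


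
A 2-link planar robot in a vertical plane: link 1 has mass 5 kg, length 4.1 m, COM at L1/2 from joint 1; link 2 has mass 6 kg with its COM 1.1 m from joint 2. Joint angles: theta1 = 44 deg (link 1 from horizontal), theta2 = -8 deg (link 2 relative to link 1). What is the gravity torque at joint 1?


Horizontal distance from joint 1 to link-1 COM:
  x_c1 = (L1/2)*cos(t1) = 2.05 * 0.7193 = 1.4746 m
Horizontal distance from joint 1 to link-2 COM:
  x_c2 = L1*cos(t1) + Lc2*cos(t1+t2)
       = 4.1*0.7193 + 1.1*0.809 = 3.8392 m
tau1 = m1*g*x_c1 + m2*g*x_c2
     = 5*9.81*1.4746 + 6*9.81*3.8392
     = 72.3314 + 225.976
     = 298.3074 Nm


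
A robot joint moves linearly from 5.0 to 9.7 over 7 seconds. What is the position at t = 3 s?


s = t/T = 3/7 = 0.4286
p(t) = p0 + (pf-p0)*s
= 5.0 + (9.7 - 5.0) * 0.4286
= 7.0143


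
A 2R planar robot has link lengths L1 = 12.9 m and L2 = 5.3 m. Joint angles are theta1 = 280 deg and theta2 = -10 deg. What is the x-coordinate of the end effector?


Convert angles to radians: theta1 = 4.8869, theta2 = -0.1745
x = L1*cos(theta1) + L2*cos(theta1+theta2)
x = 2.2401 + -0.0
x = 2.2401


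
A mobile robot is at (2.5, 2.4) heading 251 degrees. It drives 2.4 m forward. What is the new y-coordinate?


y_new = y0 + d*sin(theta)
= 2.4 + 2.4*sin(251)
= 2.4 + -2.2692
= 0.1308


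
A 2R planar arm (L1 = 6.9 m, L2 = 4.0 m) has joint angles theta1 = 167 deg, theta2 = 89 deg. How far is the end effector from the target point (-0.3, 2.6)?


End effector via forward kinematics:
x = L1*cos(t1) + L2*cos(t1+t2) = -7.6908
y = L1*sin(t1) + L2*sin(t1+t2) = -2.329
Distance to target:
d = sqrt((-0.3 - -7.6908)^2 + (2.6 - -2.329)^2)
= sqrt(54.6245 + 24.2952)
= 8.8837 m


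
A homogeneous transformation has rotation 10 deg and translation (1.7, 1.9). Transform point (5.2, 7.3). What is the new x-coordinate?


x' = cos(theta)*px - sin(theta)*py + tx
= 0.9848*5.2 - 0.1736*7.3 + 1.7
= 5.5534


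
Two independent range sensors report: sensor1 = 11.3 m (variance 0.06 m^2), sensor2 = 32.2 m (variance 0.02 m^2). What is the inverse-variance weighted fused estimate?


w1 = (1/var1) / (1/var1 + 1/var2)
   = 16.6667 / (16.6667 + 50.0) = 0.25
w2 = 1 - w1 = 0.75
fused = w1*s1 + w2*s2 = 2.825 + 24.15
= 26.975 m


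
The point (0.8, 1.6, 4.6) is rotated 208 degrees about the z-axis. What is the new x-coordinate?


Rotation about z-axis: x' = x*cos(theta) - y*sin(theta)
= 0.8 * -0.8829 - 1.6 * -0.4695
= 0.0448


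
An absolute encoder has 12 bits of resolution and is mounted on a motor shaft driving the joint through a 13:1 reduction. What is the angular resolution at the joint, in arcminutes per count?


counts = 2^12 = 4096
effective counts at joint = 4096 * 13 = 53248
resolution = 360*60 / 53248
= 0.4056 arcmin/count


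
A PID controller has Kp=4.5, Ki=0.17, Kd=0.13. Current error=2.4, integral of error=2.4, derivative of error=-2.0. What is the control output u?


u = Kp*e + Ki*int(e) + Kd*de/dt
= 4.5*2.4 + 0.17*2.4 + 0.13*(-2.0)
= 10.8 + 0.408 + -0.26
= 10.948


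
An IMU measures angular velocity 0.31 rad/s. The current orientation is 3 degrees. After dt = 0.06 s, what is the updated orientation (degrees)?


delta_theta = w * dt = 0.31 * 0.06 = 0.0186 rad
= 1.0657 deg
theta_new = 3 + 1.0657 = 4.0657 deg


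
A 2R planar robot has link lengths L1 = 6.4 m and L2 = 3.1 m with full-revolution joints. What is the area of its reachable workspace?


r_max = L1 + L2 = 9.5 m
r_min = |L1 - L2| = 3.3 m
Area = pi*(r_max^2 - r_min^2)
= pi*(90.25 - 10.89)
= pi * 79.36
= 249.3168 m^2


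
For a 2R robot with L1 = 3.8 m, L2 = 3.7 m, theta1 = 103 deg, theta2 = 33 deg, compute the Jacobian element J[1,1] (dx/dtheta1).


J[1,1] = -L1*sin(t1) - L2*sin(t1+t2)
= -3.8*sin(103) - 3.7*sin(136)
= -6.2728


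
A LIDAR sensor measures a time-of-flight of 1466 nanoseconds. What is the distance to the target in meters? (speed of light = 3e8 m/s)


tof = 1466 ns = 1.466e-06 s
dist = c * tof / 2
= 3e8 * 1.466e-06 / 2
= 219.9 m


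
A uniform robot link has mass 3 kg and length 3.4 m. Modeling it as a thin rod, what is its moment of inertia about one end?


I = (1/3) * m * L^2
= (1/3) * 3 * 3.4^2
= 0.333333 * 3 * 11.56
= 11.56 kg*m^2


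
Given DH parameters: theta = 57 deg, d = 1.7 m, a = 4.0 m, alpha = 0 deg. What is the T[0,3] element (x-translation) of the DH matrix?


T[0,3] = a * cos(theta)
= 4.0 * cos(57 deg)
= 4.0 * 0.5446
= 2.1786


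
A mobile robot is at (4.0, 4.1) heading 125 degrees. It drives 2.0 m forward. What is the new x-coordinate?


x_new = x0 + d*cos(theta)
= 4.0 + 2.0*cos(125)
= 4.0 + -1.1472
= 2.8528


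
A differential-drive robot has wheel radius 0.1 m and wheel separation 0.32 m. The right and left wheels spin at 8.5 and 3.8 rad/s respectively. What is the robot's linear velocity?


vR = r*wR = 0.1*8.5 = 0.85 m/s
vL = r*wL = 0.1*3.8 = 0.38 m/s
v = (vR+vL)/2 = 0.615 m/s
omega = (vR-vL)/L = 1.4688 rad/s
linear velocity = 0.615 m/s


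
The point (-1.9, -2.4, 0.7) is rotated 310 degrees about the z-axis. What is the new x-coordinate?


Rotation about z-axis: x' = x*cos(theta) - y*sin(theta)
= -1.9 * 0.6428 - -2.4 * -0.766
= -3.0598


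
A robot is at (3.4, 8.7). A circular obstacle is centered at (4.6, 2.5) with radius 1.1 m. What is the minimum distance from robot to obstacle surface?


center_dist = sqrt((3.4-4.6)^2 + (8.7-2.5)^2)
= sqrt(1.44 + 38.44)
= 6.3151
min_dist = center_dist - radius = 6.3151 - 1.1 = 5.2151 m


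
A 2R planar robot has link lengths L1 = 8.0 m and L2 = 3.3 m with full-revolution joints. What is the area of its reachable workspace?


r_max = L1 + L2 = 11.3 m
r_min = |L1 - L2| = 4.7 m
Area = pi*(r_max^2 - r_min^2)
= pi*(127.69 - 22.09)
= pi * 105.6
= 331.7522 m^2


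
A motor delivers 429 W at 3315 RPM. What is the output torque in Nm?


omega = 3315 * 2*pi/60 = 347.146 rad/s
tau = P / omega = 429 / 347.146
= 1.2358 Nm


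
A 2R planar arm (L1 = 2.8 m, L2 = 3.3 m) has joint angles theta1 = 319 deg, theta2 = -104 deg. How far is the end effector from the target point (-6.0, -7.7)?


End effector via forward kinematics:
x = L1*cos(t1) + L2*cos(t1+t2) = -0.59
y = L1*sin(t1) + L2*sin(t1+t2) = -3.7298
Distance to target:
d = sqrt((-6.0 - -0.59)^2 + (-7.7 - -3.7298)^2)
= sqrt(29.2679 + 15.7627)
= 6.7105 m


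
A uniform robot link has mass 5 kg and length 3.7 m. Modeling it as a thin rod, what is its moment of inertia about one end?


I = (1/3) * m * L^2
= (1/3) * 5 * 3.7^2
= 0.333333 * 5 * 13.69
= 22.8167 kg*m^2


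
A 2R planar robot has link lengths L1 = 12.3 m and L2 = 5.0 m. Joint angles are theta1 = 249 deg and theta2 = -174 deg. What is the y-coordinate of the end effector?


Convert angles to radians: theta1 = 4.3459, theta2 = -3.0369
y = L1*sin(theta1) + L2*sin(theta1+theta2)
y = -11.483 + 4.8296
y = -6.6534


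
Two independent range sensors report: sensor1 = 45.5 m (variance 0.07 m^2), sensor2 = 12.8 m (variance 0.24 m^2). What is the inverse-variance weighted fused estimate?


w1 = (1/var1) / (1/var1 + 1/var2)
   = 14.2857 / (14.2857 + 4.1667) = 0.7742
w2 = 1 - w1 = 0.2258
fused = w1*s1 + w2*s2 = 35.2258 + 2.8903
= 38.1161 m


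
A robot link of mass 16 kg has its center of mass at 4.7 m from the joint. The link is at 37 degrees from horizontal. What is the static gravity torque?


tau = m*g*L*cos(angle)
= 16 * 9.81 * 4.7 * cos(37 deg)
= 16 * 9.81 * 4.7 * 0.7986
= 589.163 Nm


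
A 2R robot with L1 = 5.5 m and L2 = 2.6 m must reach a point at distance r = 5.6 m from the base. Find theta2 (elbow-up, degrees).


cos(theta2) = (r^2 - L1^2 - L2^2) / (2*L1*L2)
cos(theta2) = (31.36 - 30.25 - 6.76) / 28.6
cos(theta2) = -0.197552
theta2 = 101.3939 degrees


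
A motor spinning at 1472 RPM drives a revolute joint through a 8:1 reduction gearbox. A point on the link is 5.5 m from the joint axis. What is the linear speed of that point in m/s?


omega_motor = 1472 * 2*pi/60 = 154.1475 rad/s
omega_joint = omega_motor / 8 = 19.2684 rad/s
v = omega_joint * r = 19.2684 * 5.5
= 105.9764 m/s


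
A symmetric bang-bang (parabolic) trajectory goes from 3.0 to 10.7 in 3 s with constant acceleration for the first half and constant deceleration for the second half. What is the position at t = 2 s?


Symmetric rest-to-rest: each phase covers (pf-p0)/2 in time T/2. 0.5*a*(T/2)^2 = (pf-p0)/2 => a = 4*(pf-p0)/T^2
a = 4*(10.7-3.0)/3^2 = 3.4222
t = 2 is in the deceleration phase (t > T/2).
p = pf - 0.5*a*(T-t)^2 = 10.7 - 0.5*3.4222*1^2
= 8.9889


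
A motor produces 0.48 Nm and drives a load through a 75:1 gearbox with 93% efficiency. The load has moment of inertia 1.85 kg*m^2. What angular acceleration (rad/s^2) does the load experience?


tau_out = tau_motor * N * eta
= 0.48 * 75 * 0.93 = 33.48 Nm
alpha = tau_out / I = 33.48 / 1.85
= 18.0973 rad/s^2


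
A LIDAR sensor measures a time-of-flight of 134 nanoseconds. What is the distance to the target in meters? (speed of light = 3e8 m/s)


tof = 134 ns = 1.34e-07 s
dist = c * tof / 2
= 3e8 * 1.34e-07 / 2
= 20.1 m


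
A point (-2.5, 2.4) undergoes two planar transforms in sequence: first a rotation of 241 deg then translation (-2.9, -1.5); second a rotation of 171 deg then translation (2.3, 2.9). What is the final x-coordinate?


After transform 1:
x1 = cos(241)*-2.5 - sin(241)*2.4 + -2.9 = 0.4111
y1 = sin(241)*-2.5 + cos(241)*2.4 + -1.5 = -0.477
After transform 2:
x2 = cos(171)*0.4111 - sin(171)*-0.477 + 2.3
= 1.9686


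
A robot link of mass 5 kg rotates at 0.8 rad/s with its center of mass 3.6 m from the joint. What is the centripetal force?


F = m * omega^2 * r
= 5 * 0.8^2 * 3.6
= 5 * 0.64 * 3.6
= 11.52 N


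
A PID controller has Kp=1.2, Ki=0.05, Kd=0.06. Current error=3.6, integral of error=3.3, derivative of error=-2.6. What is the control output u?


u = Kp*e + Ki*int(e) + Kd*de/dt
= 1.2*3.6 + 0.05*3.3 + 0.06*(-2.6)
= 4.32 + 0.165 + -0.156
= 4.329


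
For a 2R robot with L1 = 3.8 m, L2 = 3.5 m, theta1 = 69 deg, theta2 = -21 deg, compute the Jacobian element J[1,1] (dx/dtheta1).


J[1,1] = -L1*sin(t1) - L2*sin(t1+t2)
= -3.8*sin(69) - 3.5*sin(48)
= -6.1486


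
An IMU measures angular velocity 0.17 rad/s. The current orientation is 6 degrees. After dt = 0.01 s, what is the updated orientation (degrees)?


delta_theta = w * dt = 0.17 * 0.01 = 0.0017 rad
= 0.0974 deg
theta_new = 6 + 0.0974 = 6.0974 deg


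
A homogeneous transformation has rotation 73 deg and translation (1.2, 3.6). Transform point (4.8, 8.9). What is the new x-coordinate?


x' = cos(theta)*px - sin(theta)*py + tx
= 0.2924*4.8 - 0.9563*8.9 + 1.2
= -5.9077


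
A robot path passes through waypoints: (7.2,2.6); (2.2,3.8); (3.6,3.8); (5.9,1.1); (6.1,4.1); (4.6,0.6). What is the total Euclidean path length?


Segment lengths:
  seg1 = sqrt((-5.0)^2 + (1.2)^2) = 5.142
  seg2 = sqrt((1.4)^2 + (0.0)^2) = 1.4
  seg3 = sqrt((2.3)^2 + (-2.7)^2) = 3.5468
  seg4 = sqrt((0.2)^2 + (3.0)^2) = 3.0067
  seg5 = sqrt((-1.5)^2 + (-3.5)^2) = 3.8079
Total = 16.9034


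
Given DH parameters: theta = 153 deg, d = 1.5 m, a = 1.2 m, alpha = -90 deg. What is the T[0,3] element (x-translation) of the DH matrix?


T[0,3] = a * cos(theta)
= 1.2 * cos(153 deg)
= 1.2 * -0.891
= -1.0692


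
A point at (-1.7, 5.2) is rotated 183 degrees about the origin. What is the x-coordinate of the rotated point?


x' = x*cos(theta) - y*sin(theta)
cos(183 deg) = -0.9986, sin(183 deg) = -0.0523
x' = -1.7 * -0.9986 - 5.2 * -0.0523
= 1.6977 - -0.2721
= 1.9698


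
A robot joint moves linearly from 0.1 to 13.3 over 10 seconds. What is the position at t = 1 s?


s = t/T = 1/10 = 0.1
p(t) = p0 + (pf-p0)*s
= 0.1 + (13.3 - 0.1) * 0.1
= 1.42


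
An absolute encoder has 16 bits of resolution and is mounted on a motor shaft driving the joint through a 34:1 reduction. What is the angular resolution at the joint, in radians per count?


counts = 2^16 = 65536
effective counts at joint = 65536 * 34 = 2228224
resolution = 2*pi / 2228224
= 2.8198e-06 rad/count


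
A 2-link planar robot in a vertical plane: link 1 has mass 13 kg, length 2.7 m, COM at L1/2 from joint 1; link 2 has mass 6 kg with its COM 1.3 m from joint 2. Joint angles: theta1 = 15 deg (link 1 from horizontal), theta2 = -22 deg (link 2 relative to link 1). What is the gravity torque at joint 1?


Horizontal distance from joint 1 to link-1 COM:
  x_c1 = (L1/2)*cos(t1) = 1.35 * 0.9659 = 1.304 m
Horizontal distance from joint 1 to link-2 COM:
  x_c2 = L1*cos(t1) + Lc2*cos(t1+t2)
       = 2.7*0.9659 + 1.3*0.9925 = 3.8983 m
tau1 = m1*g*x_c1 + m2*g*x_c2
     = 13*9.81*1.304 + 6*9.81*3.8983
     = 166.2991 + 229.4545
     = 395.7536 Nm


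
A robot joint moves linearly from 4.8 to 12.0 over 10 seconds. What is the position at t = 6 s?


s = t/T = 6/10 = 0.6
p(t) = p0 + (pf-p0)*s
= 4.8 + (12.0 - 4.8) * 0.6
= 9.12


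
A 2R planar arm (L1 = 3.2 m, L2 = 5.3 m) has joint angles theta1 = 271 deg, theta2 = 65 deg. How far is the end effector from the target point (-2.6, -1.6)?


End effector via forward kinematics:
x = L1*cos(t1) + L2*cos(t1+t2) = 4.8976
y = L1*sin(t1) + L2*sin(t1+t2) = -5.3552
Distance to target:
d = sqrt((-2.6 - 4.8976)^2 + (-1.6 - -5.3552)^2)
= sqrt(56.2146 + 14.1017)
= 8.3855 m


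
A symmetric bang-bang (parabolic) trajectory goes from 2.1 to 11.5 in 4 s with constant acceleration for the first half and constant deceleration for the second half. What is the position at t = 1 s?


Symmetric rest-to-rest: each phase covers (pf-p0)/2 in time T/2. 0.5*a*(T/2)^2 = (pf-p0)/2 => a = 4*(pf-p0)/T^2
a = 4*(11.5-2.1)/4^2 = 2.35
t = 1 is in the acceleration phase (t <= T/2).
p = p0 + 0.5*a*t^2 = 2.1 + 0.5*2.35*1^2
= 3.275


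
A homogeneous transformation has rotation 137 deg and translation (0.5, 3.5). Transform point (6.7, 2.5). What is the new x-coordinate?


x' = cos(theta)*px - sin(theta)*py + tx
= -0.7314*6.7 - 0.682*2.5 + 0.5
= -6.1051


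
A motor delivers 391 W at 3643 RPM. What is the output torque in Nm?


omega = 3643 * 2*pi/60 = 381.4941 rad/s
tau = P / omega = 391 / 381.4941
= 1.0249 Nm


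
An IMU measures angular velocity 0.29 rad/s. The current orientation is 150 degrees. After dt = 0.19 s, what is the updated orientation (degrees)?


delta_theta = w * dt = 0.29 * 0.19 = 0.0551 rad
= 3.157 deg
theta_new = 150 + 3.157 = 153.157 deg


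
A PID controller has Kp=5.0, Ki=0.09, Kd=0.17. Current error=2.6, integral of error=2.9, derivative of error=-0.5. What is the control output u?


u = Kp*e + Ki*int(e) + Kd*de/dt
= 5.0*2.6 + 0.09*2.9 + 0.17*(-0.5)
= 13.0 + 0.261 + -0.085
= 13.176


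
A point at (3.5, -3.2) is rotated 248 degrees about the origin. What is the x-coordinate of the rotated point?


x' = x*cos(theta) - y*sin(theta)
cos(248 deg) = -0.3746, sin(248 deg) = -0.9272
x' = 3.5 * -0.3746 - -3.2 * -0.9272
= -1.3111 - 2.967
= -4.2781


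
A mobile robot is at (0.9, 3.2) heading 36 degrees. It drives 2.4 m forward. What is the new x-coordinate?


x_new = x0 + d*cos(theta)
= 0.9 + 2.4*cos(36)
= 0.9 + 1.9416
= 2.8416


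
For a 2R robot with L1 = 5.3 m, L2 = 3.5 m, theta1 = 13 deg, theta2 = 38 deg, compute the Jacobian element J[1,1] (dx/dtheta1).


J[1,1] = -L1*sin(t1) - L2*sin(t1+t2)
= -5.3*sin(13) - 3.5*sin(51)
= -3.9123


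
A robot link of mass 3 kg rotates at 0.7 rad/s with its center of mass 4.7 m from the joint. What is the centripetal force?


F = m * omega^2 * r
= 3 * 0.7^2 * 4.7
= 3 * 0.49 * 4.7
= 6.909 N


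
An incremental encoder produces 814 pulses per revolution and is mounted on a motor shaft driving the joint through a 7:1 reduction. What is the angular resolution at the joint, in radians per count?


counts per rev = 814
effective counts at joint = 814 * 7 = 5698
resolution = 2*pi / 5698
= 0.0011 rad/count


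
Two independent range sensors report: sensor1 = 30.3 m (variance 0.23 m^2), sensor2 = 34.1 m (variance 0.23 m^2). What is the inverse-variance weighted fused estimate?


w1 = (1/var1) / (1/var1 + 1/var2)
   = 4.3478 / (4.3478 + 4.3478) = 0.5
w2 = 1 - w1 = 0.5
fused = w1*s1 + w2*s2 = 15.15 + 17.05
= 32.2 m


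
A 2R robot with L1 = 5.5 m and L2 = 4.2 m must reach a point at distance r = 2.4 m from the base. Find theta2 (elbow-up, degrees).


cos(theta2) = (r^2 - L1^2 - L2^2) / (2*L1*L2)
cos(theta2) = (5.76 - 30.25 - 17.64) / 46.2
cos(theta2) = -0.911905
theta2 = 155.7699 degrees


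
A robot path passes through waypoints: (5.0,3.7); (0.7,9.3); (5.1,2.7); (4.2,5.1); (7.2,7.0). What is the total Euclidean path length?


Segment lengths:
  seg1 = sqrt((-4.3)^2 + (5.6)^2) = 7.0605
  seg2 = sqrt((4.4)^2 + (-6.6)^2) = 7.9322
  seg3 = sqrt((-0.9)^2 + (2.4)^2) = 2.5632
  seg4 = sqrt((3.0)^2 + (1.9)^2) = 3.5511
Total = 21.1069


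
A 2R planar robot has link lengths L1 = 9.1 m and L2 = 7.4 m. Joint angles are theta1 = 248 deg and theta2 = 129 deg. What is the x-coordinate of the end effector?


Convert angles to radians: theta1 = 4.3284, theta2 = 2.2515
x = L1*cos(theta1) + L2*cos(theta1+theta2)
x = -3.4089 + 7.0767
x = 3.6677


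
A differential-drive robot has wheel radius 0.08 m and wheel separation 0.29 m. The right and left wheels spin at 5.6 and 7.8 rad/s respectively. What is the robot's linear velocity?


vR = r*wR = 0.08*5.6 = 0.448 m/s
vL = r*wL = 0.08*7.8 = 0.624 m/s
v = (vR+vL)/2 = 0.536 m/s
omega = (vR-vL)/L = -0.6069 rad/s
linear velocity = 0.536 m/s


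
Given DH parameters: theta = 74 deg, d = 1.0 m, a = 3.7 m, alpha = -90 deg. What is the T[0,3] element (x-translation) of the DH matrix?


T[0,3] = a * cos(theta)
= 3.7 * cos(74 deg)
= 3.7 * 0.2756
= 1.0199


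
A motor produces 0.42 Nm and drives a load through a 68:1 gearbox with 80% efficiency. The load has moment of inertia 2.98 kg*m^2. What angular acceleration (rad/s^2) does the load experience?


tau_out = tau_motor * N * eta
= 0.42 * 68 * 0.8 = 22.848 Nm
alpha = tau_out / I = 22.848 / 2.98
= 7.6671 rad/s^2


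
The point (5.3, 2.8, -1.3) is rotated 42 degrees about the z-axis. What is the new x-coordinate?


Rotation about z-axis: x' = x*cos(theta) - y*sin(theta)
= 5.3 * 0.7431 - 2.8 * 0.6691
= 2.0651


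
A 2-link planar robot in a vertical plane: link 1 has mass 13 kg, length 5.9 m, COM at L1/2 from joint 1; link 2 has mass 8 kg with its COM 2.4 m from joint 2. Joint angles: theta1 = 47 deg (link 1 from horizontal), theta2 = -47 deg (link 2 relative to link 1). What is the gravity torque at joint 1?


Horizontal distance from joint 1 to link-1 COM:
  x_c1 = (L1/2)*cos(t1) = 2.95 * 0.682 = 2.0119 m
Horizontal distance from joint 1 to link-2 COM:
  x_c2 = L1*cos(t1) + Lc2*cos(t1+t2)
       = 5.9*0.682 + 2.4*1.0 = 6.4238 m
tau1 = m1*g*x_c1 + m2*g*x_c2
     = 13*9.81*2.0119 + 8*9.81*6.4238
     = 256.577 + 504.1391
     = 760.7161 Nm


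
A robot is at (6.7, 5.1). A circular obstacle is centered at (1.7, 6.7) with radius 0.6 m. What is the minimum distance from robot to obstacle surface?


center_dist = sqrt((6.7-1.7)^2 + (5.1-6.7)^2)
= sqrt(25.0 + 2.56)
= 5.2498
min_dist = center_dist - radius = 5.2498 - 0.6 = 4.6498 m


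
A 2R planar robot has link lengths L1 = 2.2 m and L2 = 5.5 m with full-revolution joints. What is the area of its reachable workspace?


r_max = L1 + L2 = 7.7 m
r_min = |L1 - L2| = 3.3 m
Area = pi*(r_max^2 - r_min^2)
= pi*(59.29 - 10.89)
= pi * 48.4
= 152.0531 m^2


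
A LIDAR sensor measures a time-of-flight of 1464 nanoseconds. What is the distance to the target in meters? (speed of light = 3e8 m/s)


tof = 1464 ns = 1.464e-06 s
dist = c * tof / 2
= 3e8 * 1.464e-06 / 2
= 219.6 m


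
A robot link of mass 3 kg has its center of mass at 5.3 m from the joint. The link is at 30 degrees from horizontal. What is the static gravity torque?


tau = m*g*L*cos(angle)
= 3 * 9.81 * 5.3 * cos(30 deg)
= 3 * 9.81 * 5.3 * 0.866
= 135.0818 Nm


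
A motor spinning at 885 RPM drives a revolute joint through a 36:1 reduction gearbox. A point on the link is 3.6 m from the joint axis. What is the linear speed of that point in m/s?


omega_motor = 885 * 2*pi/60 = 92.677 rad/s
omega_joint = omega_motor / 36 = 2.5744 rad/s
v = omega_joint * r = 2.5744 * 3.6
= 9.2677 m/s


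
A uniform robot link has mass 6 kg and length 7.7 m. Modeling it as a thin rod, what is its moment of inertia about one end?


I = (1/3) * m * L^2
= (1/3) * 6 * 7.7^2
= 0.333333 * 6 * 59.29
= 118.58 kg*m^2


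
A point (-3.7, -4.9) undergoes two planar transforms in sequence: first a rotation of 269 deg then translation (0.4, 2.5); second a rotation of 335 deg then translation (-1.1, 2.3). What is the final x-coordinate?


After transform 1:
x1 = cos(269)*-3.7 - sin(269)*-4.9 + 0.4 = -4.4347
y1 = sin(269)*-3.7 + cos(269)*-4.9 + 2.5 = 6.285
After transform 2:
x2 = cos(335)*-4.4347 - sin(335)*6.285 + -1.1
= -2.463


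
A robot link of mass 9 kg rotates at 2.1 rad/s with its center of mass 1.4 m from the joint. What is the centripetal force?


F = m * omega^2 * r
= 9 * 2.1^2 * 1.4
= 9 * 4.41 * 1.4
= 55.566 N


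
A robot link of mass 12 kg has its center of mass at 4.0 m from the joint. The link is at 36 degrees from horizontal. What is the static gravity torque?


tau = m*g*L*cos(angle)
= 12 * 9.81 * 4.0 * cos(36 deg)
= 12 * 9.81 * 4.0 * 0.809
= 380.9499 Nm


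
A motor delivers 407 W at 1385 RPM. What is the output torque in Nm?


omega = 1385 * 2*pi/60 = 145.0369 rad/s
tau = P / omega = 407 / 145.0369
= 2.8062 Nm


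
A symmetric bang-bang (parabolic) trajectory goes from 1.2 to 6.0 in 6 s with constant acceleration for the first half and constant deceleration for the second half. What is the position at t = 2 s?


Symmetric rest-to-rest: each phase covers (pf-p0)/2 in time T/2. 0.5*a*(T/2)^2 = (pf-p0)/2 => a = 4*(pf-p0)/T^2
a = 4*(6.0-1.2)/6^2 = 0.5333
t = 2 is in the acceleration phase (t <= T/2).
p = p0 + 0.5*a*t^2 = 1.2 + 0.5*0.5333*2^2
= 2.2667


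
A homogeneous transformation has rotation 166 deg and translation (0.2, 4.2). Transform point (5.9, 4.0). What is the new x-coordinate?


x' = cos(theta)*px - sin(theta)*py + tx
= -0.9703*5.9 - 0.2419*4.0 + 0.2
= -6.4924


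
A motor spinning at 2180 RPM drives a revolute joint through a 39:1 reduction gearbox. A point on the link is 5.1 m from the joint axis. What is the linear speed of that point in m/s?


omega_motor = 2180 * 2*pi/60 = 228.2891 rad/s
omega_joint = omega_motor / 39 = 5.8536 rad/s
v = omega_joint * r = 5.8536 * 5.1
= 29.8532 m/s


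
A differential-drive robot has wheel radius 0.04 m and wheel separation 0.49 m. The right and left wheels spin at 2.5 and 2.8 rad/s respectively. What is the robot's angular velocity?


vR = r*wR = 0.04*2.5 = 0.1 m/s
vL = r*wL = 0.04*2.8 = 0.112 m/s
v = (vR+vL)/2 = 0.106 m/s
omega = (vR-vL)/L = -0.0245 rad/s
angular velocity = -0.0245 rad/s


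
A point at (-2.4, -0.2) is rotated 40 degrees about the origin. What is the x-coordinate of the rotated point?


x' = x*cos(theta) - y*sin(theta)
cos(40 deg) = 0.766, sin(40 deg) = 0.6428
x' = -2.4 * 0.766 - -0.2 * 0.6428
= -1.8385 - -0.1286
= -1.7099


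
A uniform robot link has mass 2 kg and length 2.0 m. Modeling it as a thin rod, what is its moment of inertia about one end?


I = (1/3) * m * L^2
= (1/3) * 2 * 2.0^2
= 0.333333 * 2 * 4.0
= 2.6667 kg*m^2


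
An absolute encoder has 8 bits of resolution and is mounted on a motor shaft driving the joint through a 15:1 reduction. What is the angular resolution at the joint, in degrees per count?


counts = 2^8 = 256
effective counts at joint = 256 * 15 = 3840
resolution = 360 / 3840
= 0.0938 deg/count
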